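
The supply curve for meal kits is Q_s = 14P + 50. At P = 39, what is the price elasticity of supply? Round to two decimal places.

0.92

At P = 39, Q_s = 596.
dQ_s/dP = 14.
ε_s = (dQ_s/dP)(P/Q_s) = (14)(39/596).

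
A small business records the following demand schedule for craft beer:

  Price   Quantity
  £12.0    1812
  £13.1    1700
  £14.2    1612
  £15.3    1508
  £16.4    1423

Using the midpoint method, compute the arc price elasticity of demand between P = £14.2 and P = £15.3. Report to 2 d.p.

-0.89

At P = 14.2, Q = 1612; at P = 15.3, Q = 1508.
ΔQ = -104, ΔP = 1.1. Midpoints: P̄ = 14.75, Q̄ = 1560.0.
ε = (ΔQ/ΔP)(P̄/Q̄) = (-104/1.1)(14.75/1560.0).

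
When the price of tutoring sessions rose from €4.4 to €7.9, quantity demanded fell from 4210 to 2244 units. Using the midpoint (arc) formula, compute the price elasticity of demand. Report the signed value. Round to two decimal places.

ΔQ = 2244 − 4210 = -1966; ΔP = 7.9 − 4.4 = 3.5.
Midpoints: P̄ = 6.15, Q̄ = 3227.0.
ε = (ΔQ/ΔP)(P̄/Q̄) = (-1966/3.5)(6.15/3227.0).

-1.07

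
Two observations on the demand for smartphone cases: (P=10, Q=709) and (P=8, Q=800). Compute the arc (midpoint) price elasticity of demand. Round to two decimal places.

-0.54

ΔQ = 800 − 709 = 91; ΔP = 8 − 10 = -2.
Midpoints: P̄ = 9.00, Q̄ = 754.5.
ε = (ΔQ/ΔP)(P̄/Q̄) = (91/-2)(9.00/754.5).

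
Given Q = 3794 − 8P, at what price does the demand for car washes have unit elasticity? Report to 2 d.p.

For linear demand Q = a − bP, ε = −bP/(a − bP). |ε| = 1 when bP = a − bP, i.e. P = a/(2b).
P = 3794/(2·8) = 3794/16 = 237.1250.

237.13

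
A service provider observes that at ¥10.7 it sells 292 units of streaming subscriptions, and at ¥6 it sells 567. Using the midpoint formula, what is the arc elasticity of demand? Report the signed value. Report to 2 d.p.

ΔQ = 567 − 292 = 275; ΔP = 6 − 10.7 = -4.7.
Midpoints: P̄ = 8.35, Q̄ = 429.5.
ε = (ΔQ/ΔP)(P̄/Q̄) = (275/-4.7)(8.35/429.5).

-1.14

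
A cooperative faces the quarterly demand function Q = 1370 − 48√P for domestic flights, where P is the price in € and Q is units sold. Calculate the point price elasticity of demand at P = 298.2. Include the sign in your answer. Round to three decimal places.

At P = 298.2, Q = 541.114.
dQ/dP = −48/(2√P) = -1.390.
ε = (dQ/dP)(P/Q) = (-1.390)(298.2/541.114).

-0.766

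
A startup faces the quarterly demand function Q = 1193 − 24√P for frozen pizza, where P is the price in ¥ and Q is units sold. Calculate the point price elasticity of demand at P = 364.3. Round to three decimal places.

-0.312

At P = 364.3, Q = 734.921.
dQ/dP = −24/(2√P) = -0.629.
ε = (dQ/dP)(P/Q) = (-0.629)(364.3/734.921).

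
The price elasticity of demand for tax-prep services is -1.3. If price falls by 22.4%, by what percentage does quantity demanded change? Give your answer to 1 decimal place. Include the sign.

%ΔQ ≈ ε × %ΔP = (-1.3)(-22.4%) = 29.12%.

29.1%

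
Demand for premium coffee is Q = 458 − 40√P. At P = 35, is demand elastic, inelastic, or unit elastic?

inelastic

Q = 221.357, dQ/dP = -3.381.
ε = (dQ/dP)(P/Q) ≈ -0.535.
|ε| = 0.53 < 1.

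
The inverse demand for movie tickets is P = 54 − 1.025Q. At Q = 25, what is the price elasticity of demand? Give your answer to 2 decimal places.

-1.11

At Q = 25, P = 54 − 1.025(25) = 28.38.
dP/dQ = −1.025, so dQ/dP = 1/(−1.025) = -0.976.
ε = (dQ/dP)(P/Q) = (-0.976)(28.38/25).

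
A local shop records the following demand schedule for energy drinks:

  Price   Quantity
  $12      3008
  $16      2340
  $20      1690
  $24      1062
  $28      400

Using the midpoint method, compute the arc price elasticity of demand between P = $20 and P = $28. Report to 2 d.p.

-3.70

At P = 20, Q = 1690; at P = 28, Q = 400.
ΔQ = -1290, ΔP = 8. Midpoints: P̄ = 24.00, Q̄ = 1045.0.
ε = (ΔQ/ΔP)(P̄/Q̄) = (-1290/8)(24.00/1045.0).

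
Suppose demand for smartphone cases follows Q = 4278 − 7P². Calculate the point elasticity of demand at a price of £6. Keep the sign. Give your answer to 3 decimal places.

At P = 6, Q = 4026.
dQ/dP = −14P = -84.
ε = (dQ/dP)(P/Q) = (-84)(6/4026).

-0.125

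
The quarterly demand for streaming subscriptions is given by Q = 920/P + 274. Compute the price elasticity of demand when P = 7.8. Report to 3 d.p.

At P = 7.8, Q = 391.949.
dQ/dP = −920/P² = -15.122.
ε = (dQ/dP)(P/Q) = (-15.122)(7.8/391.949).
|ε| < 1, so demand is inelastic at this price.

-0.301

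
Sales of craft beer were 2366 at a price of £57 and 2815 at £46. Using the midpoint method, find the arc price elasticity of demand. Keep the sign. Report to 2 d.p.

-0.81

ΔQ = 2815 − 2366 = 449; ΔP = 46 − 57 = -11.
Midpoints: P̄ = 51.50, Q̄ = 2590.5.
ε = (ΔQ/ΔP)(P̄/Q̄) = (449/-11)(51.50/2590.5).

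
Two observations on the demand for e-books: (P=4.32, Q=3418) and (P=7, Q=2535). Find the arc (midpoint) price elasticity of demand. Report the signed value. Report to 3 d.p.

-0.627

ΔQ = 2535 − 3418 = -883; ΔP = 7 − 4.32 = 2.68.
Midpoints: P̄ = 5.66, Q̄ = 2976.5.
ε = (ΔQ/ΔP)(P̄/Q̄) = (-883/2.68)(5.66/2976.5).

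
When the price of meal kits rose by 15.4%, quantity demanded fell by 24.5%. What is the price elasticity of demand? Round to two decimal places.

ε = %ΔQ / %ΔP = (-24.5)/(15.4) = -1.591.

-1.59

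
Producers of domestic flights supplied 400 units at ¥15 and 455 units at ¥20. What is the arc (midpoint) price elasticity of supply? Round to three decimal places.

0.450

ΔQ = 455 − 400 = 55; ΔP = 20 − 15 = 5.
Midpoints: P̄ = 17.50, Q̄ = 427.5.
ε_s = (ΔQ/ΔP)(P̄/Q̄) = (55/5)(17.50/427.5).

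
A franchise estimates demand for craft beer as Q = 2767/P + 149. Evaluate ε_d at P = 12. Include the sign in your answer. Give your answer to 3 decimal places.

At P = 12, Q = 379.583.
dQ/dP = −2767/P² = -19.215.
ε = (dQ/dP)(P/Q) = (-19.215)(12/379.583).

-0.607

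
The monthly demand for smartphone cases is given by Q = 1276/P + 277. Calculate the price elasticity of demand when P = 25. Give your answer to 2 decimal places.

At P = 25, Q = 328.040.
dQ/dP = −1276/P² = -2.042.
ε = (dQ/dP)(P/Q) = (-2.042)(25/328.040).

-0.16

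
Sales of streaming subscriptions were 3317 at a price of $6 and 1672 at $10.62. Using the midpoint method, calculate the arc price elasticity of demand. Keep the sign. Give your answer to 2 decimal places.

-1.19

ΔQ = 1672 − 3317 = -1645; ΔP = 10.62 − 6 = 4.62.
Midpoints: P̄ = 8.31, Q̄ = 2494.5.
ε = (ΔQ/ΔP)(P̄/Q̄) = (-1645/4.62)(8.31/2494.5).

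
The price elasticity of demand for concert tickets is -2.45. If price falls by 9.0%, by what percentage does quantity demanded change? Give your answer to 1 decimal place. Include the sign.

%ΔQ ≈ ε × %ΔP = (-2.45)(-9.0%) = 22.05%.

22.1%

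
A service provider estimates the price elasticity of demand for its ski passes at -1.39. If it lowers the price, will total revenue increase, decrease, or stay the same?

increase

|ε| = 1.39 > 1, so demand is elastic. A price cut therefore raises total revenue.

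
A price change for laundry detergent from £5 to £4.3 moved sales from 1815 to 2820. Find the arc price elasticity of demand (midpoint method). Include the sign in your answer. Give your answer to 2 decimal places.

ΔQ = 2820 − 1815 = 1005; ΔP = 4.3 − 5 = -0.7.
Midpoints: P̄ = 4.65, Q̄ = 2317.5.
ε = (ΔQ/ΔP)(P̄/Q̄) = (1005/-0.7)(4.65/2317.5).

-2.88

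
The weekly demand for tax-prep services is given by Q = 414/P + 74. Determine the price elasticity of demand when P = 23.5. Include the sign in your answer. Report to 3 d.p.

-0.192

At P = 23.5, Q = 91.617.
dQ/dP = −414/P² = -0.750.
ε = (dQ/dP)(P/Q) = (-0.750)(23.5/91.617).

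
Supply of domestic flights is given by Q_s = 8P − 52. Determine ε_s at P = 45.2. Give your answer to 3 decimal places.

1.168

At P = 45.2, Q_s = 309.60.
dQ_s/dP = 8.
ε_s = (dQ_s/dP)(P/Q_s) = (8)(45.2/309.60).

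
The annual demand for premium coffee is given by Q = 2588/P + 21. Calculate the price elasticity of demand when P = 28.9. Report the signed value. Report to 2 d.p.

-0.81

At P = 28.9, Q = 110.550.
dQ/dP = −2588/P² = -3.099.
ε = (dQ/dP)(P/Q) = (-3.099)(28.9/110.550).
|ε| < 1, so demand is inelastic at this price.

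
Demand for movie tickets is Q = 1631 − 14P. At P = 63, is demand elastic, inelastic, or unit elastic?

Q = 749, dQ/dP = -14.
ε = (dQ/dP)(P/Q) ≈ -1.178.
|ε| = 1.18 > 1.

elastic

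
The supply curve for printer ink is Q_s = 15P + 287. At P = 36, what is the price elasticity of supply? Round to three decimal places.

0.653

At P = 36, Q_s = 827.
dQ_s/dP = 15.
ε_s = (dQ_s/dP)(P/Q_s) = (15)(36/827).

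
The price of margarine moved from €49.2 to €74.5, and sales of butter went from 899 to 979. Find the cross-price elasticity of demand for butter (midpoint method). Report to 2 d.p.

0.21

ΔQ_x = 979 − 899 = 80; ΔP_y = 74.5 − 49.2 = 25.3.
Midpoints: P̄_y = 61.85, Q̄_x = 939.0.
ε_xy = (ΔQ_x/ΔP_y)(P̄_y/Q̄_x) = (80/25.3)(61.85/939.0).
ε_xy > 0, so the goods are substitutes.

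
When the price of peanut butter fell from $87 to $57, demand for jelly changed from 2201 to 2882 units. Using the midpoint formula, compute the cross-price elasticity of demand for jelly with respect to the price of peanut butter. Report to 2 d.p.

-0.64

ΔQ_x = 2882 − 2201 = 681; ΔP_y = 57 − 87 = -30.
Midpoints: P̄_y = 72.00, Q̄_x = 2541.5.
ε_xy = (ΔQ_x/ΔP_y)(P̄_y/Q̄_x) = (681/-30)(72.00/2541.5).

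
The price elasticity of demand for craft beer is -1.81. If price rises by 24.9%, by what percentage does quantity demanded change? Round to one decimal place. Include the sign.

%ΔQ ≈ ε × %ΔP = (-1.81)(24.9%) = -45.07%.

-45.1%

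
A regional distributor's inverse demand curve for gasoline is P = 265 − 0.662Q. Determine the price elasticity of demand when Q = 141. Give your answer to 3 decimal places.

-1.839

At Q = 141, P = 265 − 0.662(141) = 171.66.
dP/dQ = −0.662, so dQ/dP = 1/(−0.662) = -1.511.
ε = (dQ/dP)(P/Q) = (-1.511)(171.66/141).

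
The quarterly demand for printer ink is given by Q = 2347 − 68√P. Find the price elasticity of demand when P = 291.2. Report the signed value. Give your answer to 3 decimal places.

At P = 291.2, Q = 1186.608.
dQ/dP = −68/(2√P) = -1.992.
ε = (dQ/dP)(P/Q) = (-1.992)(291.2/1186.608).
|ε| < 1, so demand is inelastic at this price.

-0.489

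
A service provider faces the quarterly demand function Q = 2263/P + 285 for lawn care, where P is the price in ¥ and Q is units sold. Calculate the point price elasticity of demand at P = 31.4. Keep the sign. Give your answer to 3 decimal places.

-0.202

At P = 31.4, Q = 357.070.
dQ/dP = −2263/P² = -2.295.
ε = (dQ/dP)(P/Q) = (-2.295)(31.4/357.070).
|ε| < 1, so demand is inelastic at this price.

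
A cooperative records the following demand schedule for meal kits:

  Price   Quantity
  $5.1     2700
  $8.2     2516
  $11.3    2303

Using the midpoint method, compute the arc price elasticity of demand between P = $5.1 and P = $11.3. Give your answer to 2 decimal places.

At P = 5.1, Q = 2700; at P = 11.3, Q = 2303.
ΔQ = -397, ΔP = 6.2. Midpoints: P̄ = 8.20, Q̄ = 2501.5.
ε = (ΔQ/ΔP)(P̄/Q̄) = (-397/6.2)(8.20/2501.5).

-0.21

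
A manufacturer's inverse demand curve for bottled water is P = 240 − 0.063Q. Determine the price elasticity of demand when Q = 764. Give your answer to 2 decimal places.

-3.99

At Q = 764, P = 240 − 0.063(764) = 191.87.
dP/dQ = −0.063, so dQ/dP = 1/(−0.063) = -15.873.
ε = (dQ/dP)(P/Q) = (-15.873)(191.87/764).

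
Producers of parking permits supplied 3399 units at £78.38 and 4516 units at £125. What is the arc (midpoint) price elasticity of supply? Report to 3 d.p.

ΔQ = 4516 − 3399 = 1117; ΔP = 125 − 78.38 = 46.62.
Midpoints: P̄ = 101.69, Q̄ = 3957.5.
ε_s = (ΔQ/ΔP)(P̄/Q̄) = (1117/46.62)(101.69/3957.5).

0.616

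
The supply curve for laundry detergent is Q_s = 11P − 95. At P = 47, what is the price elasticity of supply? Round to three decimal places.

At P = 47, Q_s = 422.
dQ_s/dP = 11.
ε_s = (dQ_s/dP)(P/Q_s) = (11)(47/422).

1.225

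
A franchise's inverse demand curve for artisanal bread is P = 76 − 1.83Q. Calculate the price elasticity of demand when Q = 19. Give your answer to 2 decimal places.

-1.19

At Q = 19, P = 76 − 1.83(19) = 41.23.
dP/dQ = −1.83, so dQ/dP = 1/(−1.83) = -0.546.
ε = (dQ/dP)(P/Q) = (-0.546)(41.23/19).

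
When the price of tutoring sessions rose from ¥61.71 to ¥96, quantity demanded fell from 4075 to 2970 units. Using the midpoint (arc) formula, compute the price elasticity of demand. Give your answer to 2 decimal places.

-0.72

ΔQ = 2970 − 4075 = -1105; ΔP = 96 − 61.71 = 34.29.
Midpoints: P̄ = 78.86, Q̄ = 3522.5.
ε = (ΔQ/ΔP)(P̄/Q̄) = (-1105/34.29)(78.86/3522.5).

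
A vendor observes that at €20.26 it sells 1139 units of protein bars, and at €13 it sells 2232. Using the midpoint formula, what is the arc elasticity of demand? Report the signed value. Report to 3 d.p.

ΔQ = 2232 − 1139 = 1093; ΔP = 13 − 20.26 = -7.26.
Midpoints: P̄ = 16.63, Q̄ = 1685.5.
ε = (ΔQ/ΔP)(P̄/Q̄) = (1093/-7.26)(16.63/1685.5).

-1.485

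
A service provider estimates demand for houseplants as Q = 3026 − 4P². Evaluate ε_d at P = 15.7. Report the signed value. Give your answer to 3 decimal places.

At P = 15.7, Q = 2040.040.
dQ/dP = −8P = -125.600.
ε = (dQ/dP)(P/Q) = (-125.600)(15.7/2040.040).
|ε| < 1, so demand is inelastic at this price.

-0.967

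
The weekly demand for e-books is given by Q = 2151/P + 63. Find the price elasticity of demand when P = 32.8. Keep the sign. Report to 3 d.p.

At P = 32.8, Q = 128.579.
dQ/dP = −2151/P² = -1.999.
ε = (dQ/dP)(P/Q) = (-1.999)(32.8/128.579).
|ε| < 1, so demand is inelastic at this price.

-0.510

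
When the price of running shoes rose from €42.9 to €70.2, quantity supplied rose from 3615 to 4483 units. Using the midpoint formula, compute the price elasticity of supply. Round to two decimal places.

ΔQ = 4483 − 3615 = 868; ΔP = 70.2 − 42.9 = 27.3.
Midpoints: P̄ = 56.55, Q̄ = 4049.0.
ε_s = (ΔQ/ΔP)(P̄/Q̄) = (868/27.3)(56.55/4049.0).

0.44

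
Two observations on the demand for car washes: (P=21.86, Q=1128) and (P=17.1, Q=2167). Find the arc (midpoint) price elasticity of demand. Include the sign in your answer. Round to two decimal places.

-2.58

ΔQ = 2167 − 1128 = 1039; ΔP = 17.1 − 21.86 = -4.76.
Midpoints: P̄ = 19.48, Q̄ = 1647.5.
ε = (ΔQ/ΔP)(P̄/Q̄) = (1039/-4.76)(19.48/1647.5).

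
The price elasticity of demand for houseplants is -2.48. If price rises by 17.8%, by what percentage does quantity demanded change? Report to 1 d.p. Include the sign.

%ΔQ ≈ ε × %ΔP = (-2.48)(17.8%) = -44.14%.

-44.1%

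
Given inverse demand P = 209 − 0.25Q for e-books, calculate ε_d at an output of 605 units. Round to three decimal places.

-0.382

At Q = 605, P = 209 − 0.25(605) = 57.75.
dP/dQ = −0.25, so dQ/dP = 1/(−0.25) = -4.000.
ε = (dQ/dP)(P/Q) = (-4.000)(57.75/605).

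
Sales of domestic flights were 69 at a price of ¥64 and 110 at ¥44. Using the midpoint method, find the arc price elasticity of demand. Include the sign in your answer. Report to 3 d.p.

-1.237

ΔQ = 110 − 69 = 41; ΔP = 44 − 64 = -20.
Midpoints: P̄ = 54.00, Q̄ = 89.5.
ε = (ΔQ/ΔP)(P̄/Q̄) = (41/-20)(54.00/89.5).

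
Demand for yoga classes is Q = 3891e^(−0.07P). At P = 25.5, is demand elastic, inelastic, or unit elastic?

elastic

Q = 652.898, dQ/dP = -45.703.
ε = (dQ/dP)(P/Q) ≈ -1.785.
|ε| = 1.78 > 1.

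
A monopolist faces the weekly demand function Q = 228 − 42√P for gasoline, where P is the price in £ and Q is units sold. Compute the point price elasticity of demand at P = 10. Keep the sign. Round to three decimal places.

-0.698

At P = 10, Q = 95.184.
dQ/dP = −42/(2√P) = -6.641.
ε = (dQ/dP)(P/Q) = (-6.641)(10/95.184).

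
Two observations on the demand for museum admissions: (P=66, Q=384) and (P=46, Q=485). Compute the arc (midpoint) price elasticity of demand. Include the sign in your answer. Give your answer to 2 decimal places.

ΔQ = 485 − 384 = 101; ΔP = 46 − 66 = -20.
Midpoints: P̄ = 56.00, Q̄ = 434.5.
ε = (ΔQ/ΔP)(P̄/Q̄) = (101/-20)(56.00/434.5).

-0.65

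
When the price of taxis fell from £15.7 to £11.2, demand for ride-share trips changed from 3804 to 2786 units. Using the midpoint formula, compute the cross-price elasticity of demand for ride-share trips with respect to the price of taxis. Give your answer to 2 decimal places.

ΔQ_x = 2786 − 3804 = -1018; ΔP_y = 11.2 − 15.7 = -4.5.
Midpoints: P̄_y = 13.45, Q̄_x = 3295.0.
ε_xy = (ΔQ_x/ΔP_y)(P̄_y/Q̄_x) = (-1018/-4.5)(13.45/3295.0).
ε_xy > 0, so the goods are substitutes.

0.92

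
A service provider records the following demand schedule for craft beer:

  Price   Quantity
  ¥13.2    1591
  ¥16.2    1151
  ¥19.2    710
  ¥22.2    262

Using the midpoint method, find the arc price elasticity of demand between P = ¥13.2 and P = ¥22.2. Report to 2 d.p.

At P = 13.2, Q = 1591; at P = 22.2, Q = 262.
ΔQ = -1329, ΔP = 9.0. Midpoints: P̄ = 17.70, Q̄ = 926.5.
ε = (ΔQ/ΔP)(P̄/Q̄) = (-1329/9.0)(17.70/926.5).

-2.82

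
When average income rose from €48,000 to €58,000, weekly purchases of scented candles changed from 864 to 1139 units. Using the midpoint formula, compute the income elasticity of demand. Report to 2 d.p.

1.46

ΔQ = 275, ΔI = 10000. Midpoints: Ī = 53,000, Q̄ = 1001.5.
ε_I = (ΔQ/ΔI)(Ī/Q̄) = (275/10000)(53000/1001.5).
ε_I > 0, so the good is normal.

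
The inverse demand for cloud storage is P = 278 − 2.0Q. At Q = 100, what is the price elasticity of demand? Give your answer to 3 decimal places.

At Q = 100, P = 278 − 2.0(100) = 78.00.
dP/dQ = −2.0, so dQ/dP = 1/(−2.0) = -0.500.
ε = (dQ/dP)(P/Q) = (-0.500)(78.00/100).

-0.390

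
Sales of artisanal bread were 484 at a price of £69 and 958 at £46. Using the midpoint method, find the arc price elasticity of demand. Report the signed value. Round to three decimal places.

ΔQ = 958 − 484 = 474; ΔP = 46 − 69 = -23.
Midpoints: P̄ = 57.50, Q̄ = 721.0.
ε = (ΔQ/ΔP)(P̄/Q̄) = (474/-23)(57.50/721.0).

-1.644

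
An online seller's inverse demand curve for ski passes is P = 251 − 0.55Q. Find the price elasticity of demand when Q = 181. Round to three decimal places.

At Q = 181, P = 251 − 0.55(181) = 151.45.
dP/dQ = −0.55, so dQ/dP = 1/(−0.55) = -1.818.
ε = (dQ/dP)(P/Q) = (-1.818)(151.45/181).

-1.521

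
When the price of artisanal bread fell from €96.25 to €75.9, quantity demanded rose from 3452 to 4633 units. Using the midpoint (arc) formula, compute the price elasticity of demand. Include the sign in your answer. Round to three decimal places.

ΔQ = 4633 − 3452 = 1181; ΔP = 75.9 − 96.25 = -20.35.
Midpoints: P̄ = 86.08, Q̄ = 4042.5.
ε = (ΔQ/ΔP)(P̄/Q̄) = (1181/-20.35)(86.08/4042.5).

-1.236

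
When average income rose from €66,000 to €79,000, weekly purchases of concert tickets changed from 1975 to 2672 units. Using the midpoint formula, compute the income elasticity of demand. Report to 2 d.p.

1.67

ΔQ = 697, ΔI = 13000. Midpoints: Ī = 72,500, Q̄ = 2323.5.
ε_I = (ΔQ/ΔI)(Ī/Q̄) = (697/13000)(72500/2323.5).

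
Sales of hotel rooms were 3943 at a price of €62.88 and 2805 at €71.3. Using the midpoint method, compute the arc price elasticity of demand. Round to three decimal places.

ΔQ = 2805 − 3943 = -1138; ΔP = 71.3 − 62.88 = 8.42.
Midpoints: P̄ = 67.09, Q̄ = 3374.0.
ε = (ΔQ/ΔP)(P̄/Q̄) = (-1138/8.42)(67.09/3374.0).

-2.687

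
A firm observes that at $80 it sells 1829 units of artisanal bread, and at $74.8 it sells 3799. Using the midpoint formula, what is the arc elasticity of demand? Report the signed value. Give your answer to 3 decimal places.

ΔQ = 3799 − 1829 = 1970; ΔP = 74.8 − 80 = -5.2.
Midpoints: P̄ = 77.40, Q̄ = 2814.0.
ε = (ΔQ/ΔP)(P̄/Q̄) = (1970/-5.2)(77.40/2814.0).

-10.420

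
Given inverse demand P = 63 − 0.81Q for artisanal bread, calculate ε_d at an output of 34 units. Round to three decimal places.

At Q = 34, P = 63 − 0.81(34) = 35.46.
dP/dQ = −0.81, so dQ/dP = 1/(−0.81) = -1.235.
ε = (dQ/dP)(P/Q) = (-1.235)(35.46/34).

-1.288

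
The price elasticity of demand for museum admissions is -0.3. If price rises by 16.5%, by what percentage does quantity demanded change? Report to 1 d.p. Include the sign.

%ΔQ ≈ ε × %ΔP = (-0.3)(16.5%) = -4.95%.

-5.0%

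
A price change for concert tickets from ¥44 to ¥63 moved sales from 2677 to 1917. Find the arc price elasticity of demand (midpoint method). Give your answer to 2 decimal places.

ΔQ = 1917 − 2677 = -760; ΔP = 63 − 44 = 19.
Midpoints: P̄ = 53.50, Q̄ = 2297.0.
ε = (ΔQ/ΔP)(P̄/Q̄) = (-760/19)(53.50/2297.0).

-0.93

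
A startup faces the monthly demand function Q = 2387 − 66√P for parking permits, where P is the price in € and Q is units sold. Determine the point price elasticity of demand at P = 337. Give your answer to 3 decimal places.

At P = 337, Q = 1175.401.
dQ/dP = −66/(2√P) = -1.798.
ε = (dQ/dP)(P/Q) = (-1.798)(337/1175.401).
|ε| < 1, so demand is inelastic at this price.

-0.515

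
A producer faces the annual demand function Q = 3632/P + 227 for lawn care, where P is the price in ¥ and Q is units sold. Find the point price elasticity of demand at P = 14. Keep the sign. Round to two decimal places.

At P = 14, Q = 486.429.
dQ/dP = −3632/P² = -18.531.
ε = (dQ/dP)(P/Q) = (-18.531)(14/486.429).

-0.53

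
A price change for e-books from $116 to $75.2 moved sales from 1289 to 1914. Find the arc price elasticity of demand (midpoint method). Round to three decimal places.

-0.914

ΔQ = 1914 − 1289 = 625; ΔP = 75.2 − 116 = -40.8.
Midpoints: P̄ = 95.60, Q̄ = 1601.5.
ε = (ΔQ/ΔP)(P̄/Q̄) = (625/-40.8)(95.60/1601.5).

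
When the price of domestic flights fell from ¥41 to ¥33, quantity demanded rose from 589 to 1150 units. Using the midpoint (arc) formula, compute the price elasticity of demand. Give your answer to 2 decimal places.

-2.98

ΔQ = 1150 − 589 = 561; ΔP = 33 − 41 = -8.
Midpoints: P̄ = 37.00, Q̄ = 869.5.
ε = (ΔQ/ΔP)(P̄/Q̄) = (561/-8)(37.00/869.5).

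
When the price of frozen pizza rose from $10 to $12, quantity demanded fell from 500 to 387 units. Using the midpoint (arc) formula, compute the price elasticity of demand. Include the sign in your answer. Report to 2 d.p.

-1.40

ΔQ = 387 − 500 = -113; ΔP = 12 − 10 = 2.
Midpoints: P̄ = 11.00, Q̄ = 443.5.
ε = (ΔQ/ΔP)(P̄/Q̄) = (-113/2)(11.00/443.5).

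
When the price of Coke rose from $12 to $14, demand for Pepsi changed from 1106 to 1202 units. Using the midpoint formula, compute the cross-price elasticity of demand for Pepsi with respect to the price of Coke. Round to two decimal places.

ΔQ_x = 1202 − 1106 = 96; ΔP_y = 14 − 12 = 2.
Midpoints: P̄_y = 13.00, Q̄_x = 1154.0.
ε_xy = (ΔQ_x/ΔP_y)(P̄_y/Q̄_x) = (96/2)(13.00/1154.0).

0.54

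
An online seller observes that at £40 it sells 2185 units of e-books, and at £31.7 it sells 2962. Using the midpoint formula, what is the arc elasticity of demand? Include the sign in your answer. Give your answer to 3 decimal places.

ΔQ = 2962 − 2185 = 777; ΔP = 31.7 − 40 = -8.3.
Midpoints: P̄ = 35.85, Q̄ = 2573.5.
ε = (ΔQ/ΔP)(P̄/Q̄) = (777/-8.3)(35.85/2573.5).

-1.304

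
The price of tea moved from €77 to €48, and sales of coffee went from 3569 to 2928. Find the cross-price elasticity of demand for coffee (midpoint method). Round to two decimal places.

0.43

ΔQ_x = 2928 − 3569 = -641; ΔP_y = 48 − 77 = -29.
Midpoints: P̄_y = 62.50, Q̄_x = 3248.5.
ε_xy = (ΔQ_x/ΔP_y)(P̄_y/Q̄_x) = (-641/-29)(62.50/3248.5).
ε_xy > 0, so the goods are substitutes.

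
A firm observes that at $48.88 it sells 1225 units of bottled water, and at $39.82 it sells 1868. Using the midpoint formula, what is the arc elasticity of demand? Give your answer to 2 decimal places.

ΔQ = 1868 − 1225 = 643; ΔP = 39.82 − 48.88 = -9.06.
Midpoints: P̄ = 44.35, Q̄ = 1546.5.
ε = (ΔQ/ΔP)(P̄/Q̄) = (643/-9.06)(44.35/1546.5).

-2.04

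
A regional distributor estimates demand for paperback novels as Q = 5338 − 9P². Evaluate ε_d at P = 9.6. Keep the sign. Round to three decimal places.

-0.368

At P = 9.6, Q = 4508.560.
dQ/dP = −18P = -172.800.
ε = (dQ/dP)(P/Q) = (-172.800)(9.6/4508.560).
|ε| < 1, so demand is inelastic at this price.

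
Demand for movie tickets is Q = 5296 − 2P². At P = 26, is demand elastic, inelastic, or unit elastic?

Q = 3944, dQ/dP = -104.
ε = (dQ/dP)(P/Q) ≈ -0.686.
|ε| = 0.69 < 1.

inelastic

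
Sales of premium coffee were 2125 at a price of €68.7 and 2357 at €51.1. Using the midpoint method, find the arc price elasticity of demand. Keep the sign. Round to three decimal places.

ΔQ = 2357 − 2125 = 232; ΔP = 51.1 − 68.7 = -17.6.
Midpoints: P̄ = 59.90, Q̄ = 2241.0.
ε = (ΔQ/ΔP)(P̄/Q̄) = (232/-17.6)(59.90/2241.0).

-0.352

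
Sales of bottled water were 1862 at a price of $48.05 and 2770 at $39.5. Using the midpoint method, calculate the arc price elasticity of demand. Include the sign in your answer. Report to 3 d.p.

-2.007

ΔQ = 2770 − 1862 = 908; ΔP = 39.5 − 48.05 = -8.55.
Midpoints: P̄ = 43.77, Q̄ = 2316.0.
ε = (ΔQ/ΔP)(P̄/Q̄) = (908/-8.55)(43.77/2316.0).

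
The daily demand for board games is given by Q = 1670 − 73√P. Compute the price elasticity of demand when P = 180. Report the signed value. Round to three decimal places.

-0.709

At P = 180, Q = 690.602.
dQ/dP = −73/(2√P) = -2.721.
ε = (dQ/dP)(P/Q) = (-2.721)(180/690.602).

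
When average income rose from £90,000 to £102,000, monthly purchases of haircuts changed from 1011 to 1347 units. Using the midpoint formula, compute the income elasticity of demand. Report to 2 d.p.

2.28

ΔQ = 336, ΔI = 12000. Midpoints: Ī = 96,000, Q̄ = 1179.0.
ε_I = (ΔQ/ΔI)(Ī/Q̄) = (336/12000)(96000/1179.0).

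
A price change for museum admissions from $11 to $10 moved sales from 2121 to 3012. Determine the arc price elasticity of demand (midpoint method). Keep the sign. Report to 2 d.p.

-3.65

ΔQ = 3012 − 2121 = 891; ΔP = 10 − 11 = -1.
Midpoints: P̄ = 10.50, Q̄ = 2566.5.
ε = (ΔQ/ΔP)(P̄/Q̄) = (891/-1)(10.50/2566.5).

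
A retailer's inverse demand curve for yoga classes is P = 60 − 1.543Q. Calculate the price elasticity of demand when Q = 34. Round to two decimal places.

At Q = 34, P = 60 − 1.543(34) = 7.54.
dP/dQ = −1.543, so dQ/dP = 1/(−1.543) = -0.648.
ε = (dQ/dP)(P/Q) = (-0.648)(7.54/34).

-0.14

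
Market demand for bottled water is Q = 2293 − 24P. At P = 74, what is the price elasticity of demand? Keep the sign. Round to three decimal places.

-3.435

At P = 74, Q = 517.
dQ/dP = −24.
ε = (dQ/dP)(P/Q) = (-24)(74/517).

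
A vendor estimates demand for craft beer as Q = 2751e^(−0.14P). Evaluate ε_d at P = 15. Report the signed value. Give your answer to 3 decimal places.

At P = 15, Q = 336.878.
dQ/dP = −0.14·2751e^(−0.14P) = −0.14Q = -47.163.
ε = (dQ/dP)(P/Q) = (-47.163)(15/336.878).

-2.100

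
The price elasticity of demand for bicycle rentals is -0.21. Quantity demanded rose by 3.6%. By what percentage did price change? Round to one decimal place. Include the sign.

-17.1%

%ΔP ≈ %ΔQ / ε = (3.6%)/(-0.21) = -17.14%.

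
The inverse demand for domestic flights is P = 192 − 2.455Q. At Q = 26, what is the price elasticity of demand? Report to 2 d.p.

At Q = 26, P = 192 − 2.455(26) = 128.17.
dP/dQ = −2.455, so dQ/dP = 1/(−2.455) = -0.407.
ε = (dQ/dP)(P/Q) = (-0.407)(128.17/26).

-2.01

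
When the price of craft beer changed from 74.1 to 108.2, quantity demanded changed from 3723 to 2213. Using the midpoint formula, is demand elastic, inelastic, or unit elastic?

elastic

Arc ε ≈ -1.360.
|ε| = 1.36 > 1.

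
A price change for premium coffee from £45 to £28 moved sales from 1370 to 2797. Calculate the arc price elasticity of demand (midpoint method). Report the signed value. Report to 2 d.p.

ΔQ = 2797 − 1370 = 1427; ΔP = 28 − 45 = -17.
Midpoints: P̄ = 36.50, Q̄ = 2083.5.
ε = (ΔQ/ΔP)(P̄/Q̄) = (1427/-17)(36.50/2083.5).

-1.47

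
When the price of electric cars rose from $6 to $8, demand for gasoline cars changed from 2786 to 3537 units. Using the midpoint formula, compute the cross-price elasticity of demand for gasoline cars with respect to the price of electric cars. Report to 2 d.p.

0.83

ΔQ_x = 3537 − 2786 = 751; ΔP_y = 8 − 6 = 2.
Midpoints: P̄_y = 7.00, Q̄_x = 3161.5.
ε_xy = (ΔQ_x/ΔP_y)(P̄_y/Q̄_x) = (751/2)(7.00/3161.5).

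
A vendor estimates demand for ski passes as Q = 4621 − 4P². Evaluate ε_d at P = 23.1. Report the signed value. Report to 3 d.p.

At P = 23.1, Q = 2486.560.
dQ/dP = −8P = -184.800.
ε = (dQ/dP)(P/Q) = (-184.800)(23.1/2486.560).
|ε| > 1, so demand is elastic at this price.

-1.717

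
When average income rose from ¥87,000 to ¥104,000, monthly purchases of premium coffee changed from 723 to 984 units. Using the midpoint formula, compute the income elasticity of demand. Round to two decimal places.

1.72

ΔQ = 261, ΔI = 17000. Midpoints: Ī = 95,500, Q̄ = 853.5.
ε_I = (ΔQ/ΔI)(Ī/Q̄) = (261/17000)(95500/853.5).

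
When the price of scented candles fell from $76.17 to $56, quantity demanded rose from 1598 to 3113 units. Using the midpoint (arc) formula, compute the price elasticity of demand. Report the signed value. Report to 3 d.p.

ΔQ = 3113 − 1598 = 1515; ΔP = 56 − 76.17 = -20.17.
Midpoints: P̄ = 66.09, Q̄ = 2355.5.
ε = (ΔQ/ΔP)(P̄/Q̄) = (1515/-20.17)(66.09/2355.5).

-2.107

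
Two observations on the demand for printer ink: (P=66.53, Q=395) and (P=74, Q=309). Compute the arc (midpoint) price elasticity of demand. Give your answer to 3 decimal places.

ΔQ = 309 − 395 = -86; ΔP = 74 − 66.53 = 7.47.
Midpoints: P̄ = 70.27, Q̄ = 352.0.
ε = (ΔQ/ΔP)(P̄/Q̄) = (-86/7.47)(70.27/352.0).

-2.298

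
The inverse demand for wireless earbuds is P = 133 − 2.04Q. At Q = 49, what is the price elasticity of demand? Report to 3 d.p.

At Q = 49, P = 133 − 2.04(49) = 33.04.
dP/dQ = −2.04, so dQ/dP = 1/(−2.04) = -0.490.
ε = (dQ/dP)(P/Q) = (-0.490)(33.04/49).

-0.331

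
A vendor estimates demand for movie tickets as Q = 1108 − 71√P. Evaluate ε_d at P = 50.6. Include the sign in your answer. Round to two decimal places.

At P = 50.6, Q = 602.951.
dQ/dP = −71/(2√P) = -4.991.
ε = (dQ/dP)(P/Q) = (-4.991)(50.6/602.951).

-0.42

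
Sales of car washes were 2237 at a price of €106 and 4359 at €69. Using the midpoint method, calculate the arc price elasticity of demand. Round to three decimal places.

-1.522

ΔQ = 4359 − 2237 = 2122; ΔP = 69 − 106 = -37.
Midpoints: P̄ = 87.50, Q̄ = 3298.0.
ε = (ΔQ/ΔP)(P̄/Q̄) = (2122/-37)(87.50/3298.0).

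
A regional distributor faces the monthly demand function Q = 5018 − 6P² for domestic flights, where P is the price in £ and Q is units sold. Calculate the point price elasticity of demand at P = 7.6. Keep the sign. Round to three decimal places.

-0.148

At P = 7.6, Q = 4671.440.
dQ/dP = −12P = -91.200.
ε = (dQ/dP)(P/Q) = (-91.200)(7.6/4671.440).
|ε| < 1, so demand is inelastic at this price.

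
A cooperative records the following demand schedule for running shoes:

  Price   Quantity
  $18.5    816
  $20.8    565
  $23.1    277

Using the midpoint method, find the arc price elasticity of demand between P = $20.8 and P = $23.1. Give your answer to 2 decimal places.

At P = 20.8, Q = 565; at P = 23.1, Q = 277.
ΔQ = -288, ΔP = 2.3. Midpoints: P̄ = 21.95, Q̄ = 421.0.
ε = (ΔQ/ΔP)(P̄/Q̄) = (-288/2.3)(21.95/421.0).

-6.53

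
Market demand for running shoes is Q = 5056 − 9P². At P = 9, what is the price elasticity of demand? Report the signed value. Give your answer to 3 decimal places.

At P = 9, Q = 4327.
dQ/dP = −18P = -162.
ε = (dQ/dP)(P/Q) = (-162)(9/4327).

-0.337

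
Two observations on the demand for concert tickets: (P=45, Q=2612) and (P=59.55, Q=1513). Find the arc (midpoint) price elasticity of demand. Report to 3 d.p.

-1.914

ΔQ = 1513 − 2612 = -1099; ΔP = 59.55 − 45 = 14.55.
Midpoints: P̄ = 52.27, Q̄ = 2062.5.
ε = (ΔQ/ΔP)(P̄/Q̄) = (-1099/14.55)(52.27/2062.5).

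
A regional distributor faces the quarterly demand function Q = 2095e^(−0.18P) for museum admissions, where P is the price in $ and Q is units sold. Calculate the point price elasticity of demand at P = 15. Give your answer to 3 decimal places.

-2.700

At P = 15, Q = 140.796.
dQ/dP = −0.18·2095e^(−0.18P) = −0.18Q = -25.343.
ε = (dQ/dP)(P/Q) = (-25.343)(15/140.796).
|ε| > 1, so demand is elastic at this price.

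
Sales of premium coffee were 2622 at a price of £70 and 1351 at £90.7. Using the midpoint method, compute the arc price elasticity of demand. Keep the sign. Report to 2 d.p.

-2.48

ΔQ = 1351 − 2622 = -1271; ΔP = 90.7 − 70 = 20.7.
Midpoints: P̄ = 80.35, Q̄ = 1986.5.
ε = (ΔQ/ΔP)(P̄/Q̄) = (-1271/20.7)(80.35/1986.5).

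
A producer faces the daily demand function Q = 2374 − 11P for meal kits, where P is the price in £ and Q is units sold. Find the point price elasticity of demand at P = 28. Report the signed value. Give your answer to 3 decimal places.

At P = 28, Q = 2066.
dQ/dP = −11.
ε = (dQ/dP)(P/Q) = (-11)(28/2066).
|ε| < 1, so demand is inelastic at this price.

-0.149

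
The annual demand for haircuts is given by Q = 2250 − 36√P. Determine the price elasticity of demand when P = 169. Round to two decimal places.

-0.13

At P = 169, Q = 1782.
dQ/dP = −36/(2√P) = -1.385.
ε = (dQ/dP)(P/Q) = (-1.385)(169/1782).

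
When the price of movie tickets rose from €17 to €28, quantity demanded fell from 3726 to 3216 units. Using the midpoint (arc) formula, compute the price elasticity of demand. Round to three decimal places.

-0.301

ΔQ = 3216 − 3726 = -510; ΔP = 28 − 17 = 11.
Midpoints: P̄ = 22.50, Q̄ = 3471.0.
ε = (ΔQ/ΔP)(P̄/Q̄) = (-510/11)(22.50/3471.0).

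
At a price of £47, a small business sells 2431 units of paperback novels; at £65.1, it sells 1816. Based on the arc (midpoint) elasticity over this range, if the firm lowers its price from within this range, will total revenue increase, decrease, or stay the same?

decrease

Arc ε = (-615/18.1)(56.05/2123.5) ≈ -0.897.
|ε| = 0.90 < 1, so demand is inelastic. A price cut therefore reduces total revenue.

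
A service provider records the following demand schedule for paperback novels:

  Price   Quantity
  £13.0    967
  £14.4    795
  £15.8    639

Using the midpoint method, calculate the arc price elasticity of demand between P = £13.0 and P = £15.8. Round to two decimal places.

At P = 13.0, Q = 967; at P = 15.8, Q = 639.
ΔQ = -328, ΔP = 2.8. Midpoints: P̄ = 14.40, Q̄ = 803.0.
ε = (ΔQ/ΔP)(P̄/Q̄) = (-328/2.8)(14.40/803.0).

-2.10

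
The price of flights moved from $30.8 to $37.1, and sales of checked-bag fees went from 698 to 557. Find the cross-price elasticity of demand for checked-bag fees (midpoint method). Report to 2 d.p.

-1.21

ΔQ_x = 557 − 698 = -141; ΔP_y = 37.1 − 30.8 = 6.3.
Midpoints: P̄_y = 33.95, Q̄_x = 627.5.
ε_xy = (ΔQ_x/ΔP_y)(P̄_y/Q̄_x) = (-141/6.3)(33.95/627.5).
ε_xy < 0, so the goods are complements.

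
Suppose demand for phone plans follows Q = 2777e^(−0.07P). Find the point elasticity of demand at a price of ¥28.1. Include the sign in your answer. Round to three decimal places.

-1.967

At P = 28.1, Q = 388.435.
dQ/dP = −0.07·2777e^(−0.07P) = −0.07Q = -27.190.
ε = (dQ/dP)(P/Q) = (-27.190)(28.1/388.435).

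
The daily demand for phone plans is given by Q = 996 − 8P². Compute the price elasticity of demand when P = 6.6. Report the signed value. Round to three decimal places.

-1.076

At P = 6.6, Q = 647.520.
dQ/dP = −16P = -105.600.
ε = (dQ/dP)(P/Q) = (-105.600)(6.6/647.520).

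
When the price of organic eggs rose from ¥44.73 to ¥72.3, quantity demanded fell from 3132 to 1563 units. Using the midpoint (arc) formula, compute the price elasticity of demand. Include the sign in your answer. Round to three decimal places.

ΔQ = 1563 − 3132 = -1569; ΔP = 72.3 − 44.73 = 27.57.
Midpoints: P̄ = 58.52, Q̄ = 2347.5.
ε = (ΔQ/ΔP)(P̄/Q̄) = (-1569/27.57)(58.52/2347.5).

-1.419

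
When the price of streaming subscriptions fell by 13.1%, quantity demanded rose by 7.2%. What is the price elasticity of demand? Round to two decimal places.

ε = %ΔQ / %ΔP = (7.2)/(-13.1) = -0.550.

-0.55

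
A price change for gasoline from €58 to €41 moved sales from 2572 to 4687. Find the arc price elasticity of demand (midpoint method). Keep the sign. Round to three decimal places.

ΔQ = 4687 − 2572 = 2115; ΔP = 41 − 58 = -17.
Midpoints: P̄ = 49.50, Q̄ = 3629.5.
ε = (ΔQ/ΔP)(P̄/Q̄) = (2115/-17)(49.50/3629.5).

-1.697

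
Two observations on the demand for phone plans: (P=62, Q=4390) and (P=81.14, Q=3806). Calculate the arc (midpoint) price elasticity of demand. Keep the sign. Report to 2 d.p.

-0.53

ΔQ = 3806 − 4390 = -584; ΔP = 81.14 − 62 = 19.14.
Midpoints: P̄ = 71.57, Q̄ = 4098.0.
ε = (ΔQ/ΔP)(P̄/Q̄) = (-584/19.14)(71.57/4098.0).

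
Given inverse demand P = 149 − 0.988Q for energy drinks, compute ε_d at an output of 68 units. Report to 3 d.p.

At Q = 68, P = 149 − 0.988(68) = 81.82.
dP/dQ = −0.988, so dQ/dP = 1/(−0.988) = -1.012.
ε = (dQ/dP)(P/Q) = (-1.012)(81.82/68).

-1.218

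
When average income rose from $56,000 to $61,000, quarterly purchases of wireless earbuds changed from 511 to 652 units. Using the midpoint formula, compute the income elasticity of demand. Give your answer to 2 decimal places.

ΔQ = 141, ΔI = 5000. Midpoints: Ī = 58,500, Q̄ = 581.5.
ε_I = (ΔQ/ΔI)(Ī/Q̄) = (141/5000)(58500/581.5).
ε_I > 0, so the good is normal.

2.84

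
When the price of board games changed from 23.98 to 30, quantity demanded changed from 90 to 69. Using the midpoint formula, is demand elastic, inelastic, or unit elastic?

elastic

Arc ε ≈ -1.184.
|ε| = 1.18 > 1.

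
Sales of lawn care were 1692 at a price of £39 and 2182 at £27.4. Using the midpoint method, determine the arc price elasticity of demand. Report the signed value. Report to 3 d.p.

-0.724

ΔQ = 2182 − 1692 = 490; ΔP = 27.4 − 39 = -11.6.
Midpoints: P̄ = 33.20, Q̄ = 1937.0.
ε = (ΔQ/ΔP)(P̄/Q̄) = (490/-11.6)(33.20/1937.0).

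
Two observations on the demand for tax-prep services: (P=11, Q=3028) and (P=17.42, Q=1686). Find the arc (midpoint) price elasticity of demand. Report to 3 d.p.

ΔQ = 1686 − 3028 = -1342; ΔP = 17.42 − 11 = 6.42.
Midpoints: P̄ = 14.21, Q̄ = 2357.0.
ε = (ΔQ/ΔP)(P̄/Q̄) = (-1342/6.42)(14.21/2357.0).

-1.260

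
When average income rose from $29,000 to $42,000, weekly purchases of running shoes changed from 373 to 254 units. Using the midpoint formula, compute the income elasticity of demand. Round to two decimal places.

ΔQ = -119, ΔI = 13000. Midpoints: Ī = 35,500, Q̄ = 313.5.
ε_I = (ΔQ/ΔI)(Ī/Q̄) = (-119/13000)(35500/313.5).

-1.04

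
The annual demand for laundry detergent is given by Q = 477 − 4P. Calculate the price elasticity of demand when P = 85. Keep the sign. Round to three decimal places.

-2.482

At P = 85, Q = 137.
dQ/dP = −4.
ε = (dQ/dP)(P/Q) = (-4)(85/137).
|ε| > 1, so demand is elastic at this price.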